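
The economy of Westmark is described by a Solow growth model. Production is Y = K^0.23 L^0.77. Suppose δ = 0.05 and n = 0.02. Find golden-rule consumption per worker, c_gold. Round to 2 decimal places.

c_gold ≈ 1.10

Capital per worker breaks even when investment replaces (n + δ)·k; here n + δ = 0.07.
Golden rule sets MPK = n+δ: 0.23·k^(0.23−1) = 0.07, so k_gold = (0.23/0.07)^(1/0.77) ≈ 4.6876.
y_gold = 4.6876^0.23 ≈ 1.4267.
c_gold = y_gold − (n+δ)·k_gold = 1.4267 − 0.07·4.6876 ≈ 1.0985.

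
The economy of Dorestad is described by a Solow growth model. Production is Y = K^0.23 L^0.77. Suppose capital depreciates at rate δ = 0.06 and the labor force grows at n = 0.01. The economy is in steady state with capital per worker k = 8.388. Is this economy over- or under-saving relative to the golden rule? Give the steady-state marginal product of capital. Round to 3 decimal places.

over-saving; MPK ≈ 0.045

n + δ = 0.01 + 0.06 = 0.07.
MPK = 0.23·k^(0.23−1) = 0.23·8.388^(-0.77) ≈ 0.0447.
MPK < 0.07, so the economy is dynamically inefficient (over-saving).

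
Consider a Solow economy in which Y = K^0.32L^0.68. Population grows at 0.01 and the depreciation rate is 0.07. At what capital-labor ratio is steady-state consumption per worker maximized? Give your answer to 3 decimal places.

k_gold ≈ 7.680

Capital per worker breaks even when investment replaces (n + δ)·k; here n + δ = 0.08.
At the golden rule the marginal product of capital equals n+δ: 0.32·k^(0.32−1) = 0.08. Solving, k_gold = (0.32/0.08)^(1/0.68) ≈ 7.6804.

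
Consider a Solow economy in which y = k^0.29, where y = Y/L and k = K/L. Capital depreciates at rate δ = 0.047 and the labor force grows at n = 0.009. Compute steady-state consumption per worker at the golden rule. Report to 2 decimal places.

c_gold ≈ 1.39

Capital per worker breaks even when investment replaces (n + δ)·k; here n + δ = 0.056.
Setting f'(k) = n+δ gives 0.29·k^(0.29−1) = 0.056, hence k_gold = (0.29/0.056)^(1/0.71) ≈ 10.1375.
y_gold = 10.1375^0.29 ≈ 1.9576.
c_gold = y_gold − (n+δ)·k_gold = 1.9576 − 0.056·10.1375 ≈ 1.3899.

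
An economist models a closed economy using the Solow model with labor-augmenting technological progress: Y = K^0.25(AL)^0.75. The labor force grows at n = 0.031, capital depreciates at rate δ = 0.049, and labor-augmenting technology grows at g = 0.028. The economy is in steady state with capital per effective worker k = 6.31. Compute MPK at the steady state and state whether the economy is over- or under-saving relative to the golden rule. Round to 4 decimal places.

over-saving; MPK ≈ 0.0628

Break-even investment rate: n + g + δ = 0.031 + 0.028 + 0.049 = 0.108.
MPK = 0.25·k^(0.25−1) = 0.25·6.31^(-0.75) ≈ 0.0628.
MPK < 0.108, so the economy is dynamically inefficient (over-saving).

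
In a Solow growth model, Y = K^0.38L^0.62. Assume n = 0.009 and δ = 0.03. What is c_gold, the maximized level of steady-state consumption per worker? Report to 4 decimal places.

Capital per worker breaks even when investment replaces (n + δ)·k; here n + δ = 0.039.
Setting f'(k) = n+δ gives 0.38·k^(0.38−1) = 0.039, hence k_gold = (0.38/0.039)^(1/0.62) ≈ 39.3286.
y_gold = 39.3286^0.38 ≈ 4.0364.
c_gold = y_gold − (n+δ)·k_gold = 4.0364 − 0.039·39.3286 ≈ 2.5025.

c_gold ≈ 2.5025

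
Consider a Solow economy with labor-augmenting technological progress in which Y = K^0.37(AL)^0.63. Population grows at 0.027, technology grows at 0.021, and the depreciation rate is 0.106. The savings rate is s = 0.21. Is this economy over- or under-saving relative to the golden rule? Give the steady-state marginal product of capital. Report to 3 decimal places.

Capital per effective worker breaks even when investment replaces (n + g + δ)·k; here n + g + δ = 0.154.
Steady-state k*: s·k^0.37 = 0.154·k gives k* = (0.21/0.154)^(1/0.63) ≈ 1.6361.
MPK = 0.37·1.6361^(-0.63) ≈ 0.2713.
MPK > n+g+δ = 0.154, so the economy is dynamically efficient (under-saving).

under-saving; MPK ≈ 0.271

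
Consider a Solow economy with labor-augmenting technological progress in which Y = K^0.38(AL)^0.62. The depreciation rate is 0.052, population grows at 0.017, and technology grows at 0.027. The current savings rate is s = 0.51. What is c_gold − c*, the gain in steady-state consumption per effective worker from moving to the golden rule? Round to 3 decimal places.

Break-even investment rate: n + g + δ = 0.017 + 0.027 + 0.052 = 0.096.
Current steady state (s = 0.51): k* = (0.51/0.096)^(1/0.62) ≈ 14.7855, y* = 14.7855^0.38 ≈ 2.7832, c* = (1−0.51)·2.7832 ≈ 1.3637.
Setting f'(k) = n+g+δ gives 0.38·k^(0.38−1) = 0.096, hence k_gold = (0.38/0.096)^(1/0.62) ≈ 9.1988.
y_gold = 9.1988^0.38 ≈ 2.3239, c_gold = y_gold − 0.096·k_gold ≈ 1.4408.
Gain: Δc = 1.4408 − 1.3637 ≈ 0.0771.

Δc ≈ 0.077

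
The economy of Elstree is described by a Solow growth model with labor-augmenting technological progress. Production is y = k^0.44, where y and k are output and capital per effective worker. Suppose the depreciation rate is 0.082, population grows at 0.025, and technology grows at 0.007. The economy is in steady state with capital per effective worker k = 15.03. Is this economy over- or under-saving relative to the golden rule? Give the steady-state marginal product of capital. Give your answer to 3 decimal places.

n + g + δ = 0.025 + 0.007 + 0.082 = 0.114.
MPK = 0.44·k^(0.44−1) = 0.44·15.03^(-0.56) ≈ 0.0965.
MPK < 0.114, so the economy is dynamically inefficient (over-saving).

over-saving; MPK ≈ 0.096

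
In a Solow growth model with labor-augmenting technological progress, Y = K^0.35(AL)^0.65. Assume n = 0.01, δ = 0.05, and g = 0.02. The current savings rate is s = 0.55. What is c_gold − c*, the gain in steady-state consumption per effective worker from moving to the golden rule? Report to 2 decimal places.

Break-even investment rate: n + g + δ = 0.01 + 0.02 + 0.05 = 0.08.
Current steady state (s = 0.55): k* = (0.55/0.08)^(1/0.65) ≈ 19.4139, y* = 19.4139^0.35 ≈ 2.8238, c* = (1−0.55)·2.8238 ≈ 1.2707.
Setting f'(k) = n+g+δ gives 0.35·k^(0.35−1) = 0.08, hence k_gold = (0.35/0.08)^(1/0.65) ≈ 9.6855.
y_gold = 9.6855^0.35 ≈ 2.2138, c_gold = y_gold − 0.08·k_gold ≈ 1.4390.
Gain: Δc = 1.4390 − 1.2707 ≈ 0.1683.

Δc ≈ 0.17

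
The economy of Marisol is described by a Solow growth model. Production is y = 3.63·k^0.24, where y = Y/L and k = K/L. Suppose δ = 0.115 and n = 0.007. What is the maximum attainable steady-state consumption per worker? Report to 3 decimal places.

c_gold ≈ 5.132

n + δ = 0.007 + 0.115 = 0.122.
Golden rule sets MPK = n+δ: 0.24·3.63·k^(0.24−1) = 0.122, so k_gold = (0.24·3.63/0.122)^(1/0.76) ≈ 13.2851.
y_gold = 3.63·13.2851^0.24 ≈ 6.7533.
c_gold = y_gold − (n+δ)·k_gold = 6.7533 − 0.122·13.2851 ≈ 5.1325.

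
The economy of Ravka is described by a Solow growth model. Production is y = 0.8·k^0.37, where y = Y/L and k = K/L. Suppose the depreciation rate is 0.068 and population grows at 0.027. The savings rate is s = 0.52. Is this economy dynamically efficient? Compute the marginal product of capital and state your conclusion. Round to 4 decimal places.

dynamically inefficient; MPK ≈ 0.0676

n + δ = 0.027 + 0.068 = 0.095.
Steady-state k*: s·A·k^0.37 = 0.095·k gives k* = (0.52·0.8/0.095)^(1/0.63) ≈ 10.4243.
MPK = 0.37·0.8·10.4243^(-0.63) ≈ 0.0676.
MPK < n+δ = 0.095, so the economy is dynamically inefficient (over-saving).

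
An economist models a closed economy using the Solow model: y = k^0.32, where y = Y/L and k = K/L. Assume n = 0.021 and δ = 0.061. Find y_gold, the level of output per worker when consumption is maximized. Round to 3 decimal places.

y_gold ≈ 1.898

n + δ = 0.021 + 0.061 = 0.082.
Golden rule sets MPK = n+δ: 0.32·k^(0.32−1) = 0.082, so k_gold = (0.32/0.082)^(1/0.68) ≈ 7.4065.
Output: y_gold = k_gold^0.32 = 7.4065^0.32 ≈ 1.8979.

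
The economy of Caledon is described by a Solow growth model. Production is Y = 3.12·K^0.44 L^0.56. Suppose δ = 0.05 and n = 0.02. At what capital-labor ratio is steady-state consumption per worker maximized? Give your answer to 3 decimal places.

n + δ = 0.02 + 0.05 = 0.07.
Setting f'(k) = n+δ gives 0.44·3.12·k^(0.44−1) = 0.07, hence k_gold = (0.44·3.12/0.07)^(1/0.56) ≈ 203.2601.

k_gold ≈ 203.260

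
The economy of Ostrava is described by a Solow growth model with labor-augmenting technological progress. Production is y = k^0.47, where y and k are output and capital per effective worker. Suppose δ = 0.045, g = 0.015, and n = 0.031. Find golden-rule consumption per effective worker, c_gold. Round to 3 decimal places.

Break-even investment rate: n + g + δ = 0.031 + 0.015 + 0.045 = 0.091.
At the golden rule the marginal product of capital equals n+g+δ: 0.47·k^(0.47−1) = 0.091. Solving, k_gold = (0.47/0.091)^(1/0.53) ≈ 22.1508.
y_gold = 22.1508^0.47 ≈ 4.2888.
c_gold = y_gold − (n+g+δ)·k_gold = 4.2888 − 0.091·22.1508 ≈ 2.2730.

c_gold ≈ 2.273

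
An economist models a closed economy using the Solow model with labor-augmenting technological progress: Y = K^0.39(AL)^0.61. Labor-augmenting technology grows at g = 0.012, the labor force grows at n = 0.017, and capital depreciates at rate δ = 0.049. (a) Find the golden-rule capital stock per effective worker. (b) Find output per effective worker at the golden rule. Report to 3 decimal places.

(a) k_gold ≈ 13.991; (b) y_gold ≈ 2.798

The effective depreciation rate is n + g + δ = 0.017 + 0.012 + 0.049 = 0.078.
Golden rule sets MPK = n+g+δ: 0.39·k^(0.39−1) = 0.078, so k_gold = (0.39/0.078)^(1/0.61) ≈ 13.9911.
y_gold = 13.9911^0.39 ≈ 2.7982.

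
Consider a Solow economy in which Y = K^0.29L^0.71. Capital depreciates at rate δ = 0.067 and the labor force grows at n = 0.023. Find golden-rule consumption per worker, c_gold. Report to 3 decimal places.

c_gold ≈ 1.145

n + δ = 0.023 + 0.067 = 0.09.
Setting f'(k) = n+δ gives 0.29·k^(0.29−1) = 0.09, hence k_gold = (0.29/0.09)^(1/0.71) ≈ 5.1965.
y_gold = 5.1965^0.29 ≈ 1.6127.
c_gold = y_gold − (n+δ)·k_gold = 1.6127 − 0.09·5.1965 ≈ 1.1450.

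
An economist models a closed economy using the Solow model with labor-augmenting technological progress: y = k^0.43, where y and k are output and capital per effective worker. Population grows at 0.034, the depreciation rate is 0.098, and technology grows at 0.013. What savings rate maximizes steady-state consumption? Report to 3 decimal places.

s_gold = 0.430

Break-even investment rate: n + g + δ = 0.034 + 0.013 + 0.098 = 0.145.
At the golden rule MPK = n+g+δ, and in any Cobb-Douglas steady state s = (n+g+δ)·k/y = MPK·k/y = capital's share 0.43.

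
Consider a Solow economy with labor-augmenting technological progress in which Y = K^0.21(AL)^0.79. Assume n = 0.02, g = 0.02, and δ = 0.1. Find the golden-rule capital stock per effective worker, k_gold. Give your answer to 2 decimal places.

n + g + δ = 0.02 + 0.02 + 0.1 = 0.14.
Golden rule sets MPK = n+g+δ: 0.21·k^(0.21−1) = 0.14, so k_gold = (0.21/0.14)^(1/0.79) ≈ 1.6707.

k_gold ≈ 1.67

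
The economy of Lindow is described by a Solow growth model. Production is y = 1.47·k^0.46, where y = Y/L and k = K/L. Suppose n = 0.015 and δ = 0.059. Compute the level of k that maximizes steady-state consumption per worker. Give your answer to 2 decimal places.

k_gold ≈ 60.16

Capital per worker breaks even when investment replaces (n + δ)·k; here n + δ = 0.074.
Golden rule sets MPK = n+δ: 0.46·1.47·k^(0.46−1) = 0.074, so k_gold = (0.46·1.47/0.074)^(1/0.54) ≈ 60.1644.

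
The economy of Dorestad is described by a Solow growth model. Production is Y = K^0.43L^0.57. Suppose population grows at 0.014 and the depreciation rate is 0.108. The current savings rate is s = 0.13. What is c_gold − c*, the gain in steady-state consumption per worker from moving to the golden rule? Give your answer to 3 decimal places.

Δc ≈ 0.562

Break-even investment rate: n + δ = 0.014 + 0.108 = 0.122.
Current steady state (s = 0.13): k* = (0.13/0.122)^(1/0.57) ≈ 1.1179, y* = 1.1179^0.43 ≈ 1.0491, c* = (1−0.13)·1.0491 ≈ 0.9127.
Maximizing c = f(k) − (n+δ)·k gives f'(k) = n+δ, i.e. 0.43·k^(0.43−1) = 0.122, so k_gold = (0.43/0.122)^(1/0.57) ≈ 9.1167.
y_gold = 9.1167^0.43 ≈ 2.5866, c_gold = y_gold − 0.122·k_gold ≈ 1.4744.
Gain: Δc = 1.4744 − 0.9127 ≈ 0.5617.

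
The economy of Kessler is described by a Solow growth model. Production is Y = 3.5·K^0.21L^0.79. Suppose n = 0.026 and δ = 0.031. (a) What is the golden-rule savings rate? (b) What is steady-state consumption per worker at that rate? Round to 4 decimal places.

Capital per worker breaks even when investment replaces (n + δ)·k; here n + δ = 0.057.
For Cobb-Douglas, s_gold equals capital's share: s_gold = 0.21.
At the golden rule the marginal product of capital equals n+δ: 0.21·3.5·k^(0.21−1) = 0.057. Solving, k_gold = (0.21·3.5/0.057)^(1/0.79) ≈ 25.4440.
y_gold = 3.5·25.4440^0.21 ≈ 6.9062; c_gold = (1−0.21)·y_gold ≈ 5.4559.

(a) s_gold = 0.2100; (b) c_gold ≈ 5.4559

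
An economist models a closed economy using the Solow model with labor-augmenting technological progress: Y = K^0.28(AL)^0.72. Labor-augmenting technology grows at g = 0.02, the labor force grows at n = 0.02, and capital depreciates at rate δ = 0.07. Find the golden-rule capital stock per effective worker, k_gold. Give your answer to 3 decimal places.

k_gold ≈ 3.661

The effective depreciation rate is n + g + δ = 0.02 + 0.02 + 0.07 = 0.11.
Setting f'(k) = n+g+δ gives 0.28·k^(0.28−1) = 0.11, hence k_gold = (0.28/0.11)^(1/0.72) ≈ 3.6607.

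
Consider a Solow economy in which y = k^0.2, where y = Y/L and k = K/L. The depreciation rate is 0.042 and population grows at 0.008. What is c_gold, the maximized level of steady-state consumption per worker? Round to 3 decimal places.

c_gold ≈ 1.131

Break-even investment rate: n + δ = 0.008 + 0.042 = 0.05.
At the golden rule the marginal product of capital equals n+δ: 0.2·k^(0.2−1) = 0.05. Solving, k_gold = (0.2/0.05)^(1/0.8) ≈ 5.6569.
y_gold = 5.6569^0.2 ≈ 1.4142.
c_gold = y_gold − (n+δ)·k_gold = 1.4142 − 0.05·5.6569 ≈ 1.1314.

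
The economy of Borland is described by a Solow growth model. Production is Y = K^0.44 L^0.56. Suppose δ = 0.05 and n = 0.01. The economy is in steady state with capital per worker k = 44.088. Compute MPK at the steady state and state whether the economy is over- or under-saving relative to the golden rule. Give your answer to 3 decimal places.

over-saving; MPK ≈ 0.053

The effective depreciation rate is n + δ = 0.01 + 0.05 = 0.06.
MPK = 0.44·k^(0.44−1) = 0.44·44.088^(-0.56) ≈ 0.0528.
MPK < 0.06, so the economy is dynamically inefficient (over-saving).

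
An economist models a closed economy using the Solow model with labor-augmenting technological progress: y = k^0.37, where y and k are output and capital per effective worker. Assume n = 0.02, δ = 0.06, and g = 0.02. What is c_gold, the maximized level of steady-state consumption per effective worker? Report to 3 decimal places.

c_gold ≈ 1.358

n + g + δ = 0.02 + 0.02 + 0.06 = 0.1.
At the golden rule the marginal product of capital equals n+g+δ: 0.37·k^(0.37−1) = 0.1. Solving, k_gold = (0.37/0.1)^(1/0.63) ≈ 7.9782.
y_gold = 7.9782^0.37 ≈ 2.1563.
c_gold = y_gold − (n+g+δ)·k_gold = 2.1563 − 0.1·7.9782 ≈ 1.3585.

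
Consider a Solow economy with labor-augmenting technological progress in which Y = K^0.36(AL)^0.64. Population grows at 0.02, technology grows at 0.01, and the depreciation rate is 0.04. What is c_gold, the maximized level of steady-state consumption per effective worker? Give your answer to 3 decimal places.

c_gold ≈ 1.608

n + g + δ = 0.02 + 0.01 + 0.04 = 0.07.
Golden rule sets MPK = n+g+δ: 0.36·k^(0.36−1) = 0.07, so k_gold = (0.36/0.07)^(1/0.64) ≈ 12.9198.
y_gold = 12.9198^0.36 ≈ 2.5122.
c_gold = y_gold − (n+g+δ)·k_gold = 2.5122 − 0.07·12.9198 ≈ 1.6078.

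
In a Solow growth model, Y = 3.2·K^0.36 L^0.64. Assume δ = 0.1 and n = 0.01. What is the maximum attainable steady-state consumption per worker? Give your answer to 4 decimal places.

The effective depreciation rate is n + δ = 0.01 + 0.1 = 0.11.
Maximizing c = f(k) − (n+δ)·k gives f'(k) = n+δ, i.e. 0.36·3.2·k^(0.36−1) = 0.11, so k_gold = (0.36·3.2/0.11)^(1/0.64) ≈ 39.2503.
y_gold = 3.2·39.2503^0.36 ≈ 11.9932.
c_gold = y_gold − (n+δ)·k_gold = 11.9932 − 0.11·39.2503 ≈ 7.6756.

c_gold ≈ 7.6756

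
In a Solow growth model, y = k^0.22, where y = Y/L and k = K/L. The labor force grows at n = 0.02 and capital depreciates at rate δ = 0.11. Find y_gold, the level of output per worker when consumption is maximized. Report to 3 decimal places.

y_gold ≈ 1.160

The effective depreciation rate is n + δ = 0.02 + 0.11 = 0.13.
At the golden rule the marginal product of capital equals n+δ: 0.22·k^(0.22−1) = 0.13. Solving, k_gold = (0.22/0.13)^(1/0.78) ≈ 1.9630.
Output: y_gold = k_gold^0.22 = 1.9630^0.22 ≈ 1.1600.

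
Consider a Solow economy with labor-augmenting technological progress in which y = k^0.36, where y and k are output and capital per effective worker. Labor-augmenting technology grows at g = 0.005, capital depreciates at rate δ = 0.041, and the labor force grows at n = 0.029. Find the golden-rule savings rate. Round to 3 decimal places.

s_gold = 0.360

Capital per effective worker breaks even when investment replaces (n + g + δ)·k; here n + g + δ = 0.075.
At the golden rule MPK = n+g+δ, and in any Cobb-Douglas steady state s = (n+g+δ)·k/y = MPK·k/y = capital's share 0.36.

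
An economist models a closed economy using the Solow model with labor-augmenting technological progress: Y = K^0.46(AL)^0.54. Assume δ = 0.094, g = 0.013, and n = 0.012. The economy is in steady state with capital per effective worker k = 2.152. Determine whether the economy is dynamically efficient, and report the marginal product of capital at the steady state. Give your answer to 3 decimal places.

n + g + δ = 0.012 + 0.013 + 0.094 = 0.119.
MPK = 0.46·k^(0.46−1) = 0.46·2.152^(-0.54) ≈ 0.3041.
MPK > 0.119, so the economy is dynamically efficient (under-saving).

dynamically efficient; MPK ≈ 0.304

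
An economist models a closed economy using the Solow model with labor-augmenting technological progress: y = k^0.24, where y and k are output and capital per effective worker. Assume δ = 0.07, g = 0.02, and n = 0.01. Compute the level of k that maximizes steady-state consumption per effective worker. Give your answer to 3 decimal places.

k_gold ≈ 3.164

Break-even investment rate: n + g + δ = 0.01 + 0.02 + 0.07 = 0.1.
Golden rule sets MPK = n+g+δ: 0.24·k^(0.24−1) = 0.1, so k_gold = (0.24/0.1)^(1/0.76) ≈ 3.1643.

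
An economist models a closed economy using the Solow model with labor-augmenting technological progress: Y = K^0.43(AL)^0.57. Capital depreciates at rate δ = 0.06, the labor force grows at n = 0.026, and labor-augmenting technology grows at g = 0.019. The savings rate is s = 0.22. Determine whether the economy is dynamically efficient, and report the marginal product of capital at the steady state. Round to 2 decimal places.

The effective depreciation rate is n + g + δ = 0.026 + 0.019 + 0.06 = 0.105.
Steady-state k*: s·k^0.43 = 0.105·k gives k* = (0.22/0.105)^(1/0.57) ≈ 3.6607.
MPK = 0.43·3.6607^(-0.57) ≈ 0.2052.
MPK > n+g+δ = 0.105, so the economy is dynamically efficient (under-saving).

dynamically efficient; MPK ≈ 0.21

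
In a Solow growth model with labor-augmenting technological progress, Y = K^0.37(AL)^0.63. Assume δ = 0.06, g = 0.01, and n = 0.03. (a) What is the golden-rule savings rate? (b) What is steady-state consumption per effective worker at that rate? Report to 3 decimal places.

(a) s_gold = 0.370; (b) c_gold ≈ 1.358

Break-even investment rate: n + g + δ = 0.03 + 0.01 + 0.06 = 0.1.
For Cobb-Douglas, s_gold equals capital's share: s_gold = 0.37.
Maximizing c = f(k) − (n+g+δ)·k gives f'(k) = n+g+δ, i.e. 0.37·k^(0.37−1) = 0.1, so k_gold = (0.37/0.1)^(1/0.63) ≈ 7.9782.
y_gold = 7.9782^0.37 ≈ 2.1563; c_gold = (1−0.37)·y_gold ≈ 1.3585.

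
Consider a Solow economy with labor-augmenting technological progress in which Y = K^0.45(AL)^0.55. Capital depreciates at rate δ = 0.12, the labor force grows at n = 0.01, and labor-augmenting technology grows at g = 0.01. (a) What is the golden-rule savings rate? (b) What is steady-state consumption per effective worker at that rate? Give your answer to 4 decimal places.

Capital per effective worker breaks even when investment replaces (n + g + δ)·k; here n + g + δ = 0.14.
For Cobb-Douglas, s_gold equals capital's share: s_gold = 0.45.
Golden rule sets MPK = n+g+δ: 0.45·k^(0.45−1) = 0.14, so k_gold = (0.45/0.14)^(1/0.55) ≈ 8.3555.
y_gold = 8.3555^0.45 ≈ 2.5995; c_gold = (1−0.45)·y_gold ≈ 1.4297.

(a) s_gold = 0.4500; (b) c_gold ≈ 1.4297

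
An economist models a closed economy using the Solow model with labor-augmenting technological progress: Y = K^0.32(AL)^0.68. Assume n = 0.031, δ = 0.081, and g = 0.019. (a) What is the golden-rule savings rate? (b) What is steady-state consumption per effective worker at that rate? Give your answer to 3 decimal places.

n + g + δ = 0.031 + 0.019 + 0.081 = 0.131.
For Cobb-Douglas, s_gold equals capital's share: s_gold = 0.32.
Setting f'(k) = n+g+δ gives 0.32·k^(0.32−1) = 0.131, hence k_gold = (0.32/0.131)^(1/0.68) ≈ 3.7189.
y_gold = 3.7189^0.32 ≈ 1.5224; c_gold = (1−0.32)·y_gold ≈ 1.0352.

(a) s_gold = 0.320; (b) c_gold ≈ 1.035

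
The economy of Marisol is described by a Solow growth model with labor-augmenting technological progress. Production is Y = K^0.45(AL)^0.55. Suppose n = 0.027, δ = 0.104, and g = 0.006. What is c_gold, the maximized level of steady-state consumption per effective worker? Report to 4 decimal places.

The effective depreciation rate is n + g + δ = 0.027 + 0.006 + 0.104 = 0.137.
Maximizing c = f(k) − (n+g+δ)·k gives f'(k) = n+g+δ, i.e. 0.45·k^(0.45−1) = 0.137, so k_gold = (0.45/0.137)^(1/0.55) ≈ 8.6911.
y_gold = 8.6911^0.45 ≈ 2.6460.
c_gold = y_gold − (n+g+δ)·k_gold = 2.6460 − 0.137·8.6911 ≈ 1.4553.

c_gold ≈ 1.4553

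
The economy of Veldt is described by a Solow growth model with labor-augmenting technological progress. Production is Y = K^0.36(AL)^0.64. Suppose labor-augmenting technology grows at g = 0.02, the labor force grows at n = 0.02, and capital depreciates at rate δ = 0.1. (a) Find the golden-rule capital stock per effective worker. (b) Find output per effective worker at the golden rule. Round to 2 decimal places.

Capital per effective worker breaks even when investment replaces (n + g + δ)·k; here n + g + δ = 0.14.
At the golden rule the marginal product of capital equals n+g+δ: 0.36·k^(0.36−1) = 0.14. Solving, k_gold = (0.36/0.14)^(1/0.64) ≈ 4.3742.
y_gold = 4.3742^0.36 ≈ 1.7011.

(a) k_gold ≈ 4.37; (b) y_gold ≈ 1.70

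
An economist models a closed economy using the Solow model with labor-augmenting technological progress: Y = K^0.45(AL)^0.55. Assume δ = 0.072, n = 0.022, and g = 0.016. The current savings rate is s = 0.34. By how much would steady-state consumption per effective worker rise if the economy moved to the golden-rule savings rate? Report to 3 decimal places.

Δc ≈ 0.080

Capital per effective worker breaks even when investment replaces (n + g + δ)·k; here n + g + δ = 0.11.
Current steady state (s = 0.34): k* = (0.34/0.11)^(1/0.55) ≈ 7.7815, y* = 7.7815^0.45 ≈ 2.5176, c* = (1−0.34)·2.5176 ≈ 1.6616.
Setting f'(k) = n+g+δ gives 0.45·k^(0.45−1) = 0.11, hence k_gold = (0.45/0.11)^(1/0.55) ≈ 12.9539.
y_gold = 12.9539^0.45 ≈ 3.1665, c_gold = y_gold − 0.11·k_gold ≈ 1.7416.
Gain: Δc = 1.7416 − 1.6616 ≈ 0.0800.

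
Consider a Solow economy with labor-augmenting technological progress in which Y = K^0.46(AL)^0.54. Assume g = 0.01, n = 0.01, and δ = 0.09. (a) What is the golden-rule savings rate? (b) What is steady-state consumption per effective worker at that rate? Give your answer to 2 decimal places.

n + g + δ = 0.01 + 0.01 + 0.09 = 0.11.
For Cobb-Douglas, s_gold equals capital's share: s_gold = 0.46.
At the golden rule the marginal product of capital equals n+g+δ: 0.46·k^(0.46−1) = 0.11. Solving, k_gold = (0.46/0.11)^(1/0.54) ≈ 14.1474.
y_gold = 14.1474^0.46 ≈ 3.3831; c_gold = (1−0.46)·y_gold ≈ 1.8269.

(a) s_gold = 0.46; (b) c_gold ≈ 1.83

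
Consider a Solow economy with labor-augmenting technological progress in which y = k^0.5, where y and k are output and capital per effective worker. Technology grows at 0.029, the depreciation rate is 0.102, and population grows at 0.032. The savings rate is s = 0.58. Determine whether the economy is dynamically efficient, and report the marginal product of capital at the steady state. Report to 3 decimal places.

The effective depreciation rate is n + g + δ = 0.032 + 0.029 + 0.102 = 0.163.
Steady-state k*: s·k^0.5 = 0.163·k gives k* = (0.58/0.163)^(1/0.5) ≈ 12.6614.
MPK = 0.5·12.6614^(-0.5) ≈ 0.1405.
MPK < n+g+δ = 0.163, so the economy is dynamically inefficient (over-saving).

dynamically inefficient; MPK ≈ 0.141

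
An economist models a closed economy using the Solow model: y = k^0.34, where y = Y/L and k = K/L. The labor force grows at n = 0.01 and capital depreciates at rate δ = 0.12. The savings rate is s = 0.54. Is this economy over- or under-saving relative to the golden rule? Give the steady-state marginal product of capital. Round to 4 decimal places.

Capital per worker breaks even when investment replaces (n + δ)·k; here n + δ = 0.13.
Steady-state k*: s·k^0.34 = 0.13·k gives k* = (0.54/0.13)^(1/0.66) ≈ 8.6506.
MPK = 0.34·8.6506^(-0.66) ≈ 0.0819.
MPK < n+δ = 0.13, so the economy is dynamically inefficient (over-saving).

over-saving; MPK ≈ 0.0819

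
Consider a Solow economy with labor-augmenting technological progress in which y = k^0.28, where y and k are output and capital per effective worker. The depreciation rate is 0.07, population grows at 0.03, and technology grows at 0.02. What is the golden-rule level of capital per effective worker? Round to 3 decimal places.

k_gold ≈ 3.244

Capital per effective worker breaks even when investment replaces (n + g + δ)·k; here n + g + δ = 0.12.
Golden rule sets MPK = n+g+δ: 0.28·k^(0.28−1) = 0.12, so k_gold = (0.28/0.12)^(1/0.72) ≈ 3.2440.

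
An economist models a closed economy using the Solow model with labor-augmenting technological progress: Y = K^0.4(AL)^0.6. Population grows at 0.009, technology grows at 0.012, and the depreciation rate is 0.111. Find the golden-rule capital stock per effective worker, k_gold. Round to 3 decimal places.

k_gold ≈ 6.346

The effective depreciation rate is n + g + δ = 0.009 + 0.012 + 0.111 = 0.132.
At the golden rule the marginal product of capital equals n+g+δ: 0.4·k^(0.4−1) = 0.132. Solving, k_gold = (0.4/0.132)^(1/0.6) ≈ 6.3457.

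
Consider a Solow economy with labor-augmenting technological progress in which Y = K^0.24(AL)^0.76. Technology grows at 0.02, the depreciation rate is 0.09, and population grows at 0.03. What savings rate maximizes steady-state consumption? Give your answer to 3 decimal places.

The effective depreciation rate is n + g + δ = 0.03 + 0.02 + 0.09 = 0.14.
At the golden rule MPK = n+g+δ, and in any Cobb-Douglas steady state s = (n+g+δ)·k/y = MPK·k/y = capital's share 0.24.

s_gold = 0.240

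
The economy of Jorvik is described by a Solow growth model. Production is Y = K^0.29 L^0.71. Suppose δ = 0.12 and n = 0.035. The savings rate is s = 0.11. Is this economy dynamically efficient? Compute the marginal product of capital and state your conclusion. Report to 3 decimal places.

dynamically efficient; MPK ≈ 0.409

n + δ = 0.035 + 0.12 = 0.155.
Steady-state k*: s·k^0.29 = 0.155·k gives k* = (0.11/0.155)^(1/0.71) ≈ 0.6169.
MPK = 0.29·0.6169^(-0.71) ≈ 0.4086.
MPK > n+δ = 0.155, so the economy is dynamically efficient (under-saving).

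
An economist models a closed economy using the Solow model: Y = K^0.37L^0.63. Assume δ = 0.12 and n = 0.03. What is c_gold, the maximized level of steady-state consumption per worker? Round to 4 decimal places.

Break-even investment rate: n + δ = 0.03 + 0.12 = 0.15.
Setting f'(k) = n+δ gives 0.37·k^(0.37−1) = 0.15, hence k_gold = (0.37/0.15)^(1/0.63) ≈ 4.1918.
y_gold = 4.1918^0.37 ≈ 1.6994.
c_gold = y_gold − (n+δ)·k_gold = 1.6994 − 0.15·4.1918 ≈ 1.0706.

c_gold ≈ 1.0706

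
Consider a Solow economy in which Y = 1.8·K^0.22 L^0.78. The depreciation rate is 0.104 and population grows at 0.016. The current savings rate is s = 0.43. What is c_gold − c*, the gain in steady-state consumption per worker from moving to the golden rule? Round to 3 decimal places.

Capital per worker breaks even when investment replaces (n + δ)·k; here n + δ = 0.12.
Current steady state (s = 0.43): k* = (0.43·1.8/0.12)^(1/0.78) ≈ 10.9118, y* = 1.8·10.9118^0.22 ≈ 3.0452, c* = (1−0.43)·3.0452 ≈ 1.7357.
Maximizing c = f(k) − (n+δ)·k gives f'(k) = n+δ, i.e. 0.22·1.8·k^(0.22−1) = 0.12, so k_gold = (0.22·1.8/0.12)^(1/0.78) ≈ 4.6213.
y_gold = 1.8·4.6213^0.22 ≈ 2.5207, c_gold = y_gold − 0.12·k_gold ≈ 1.9661.
Gain: Δc = 1.9661 − 1.7357 ≈ 0.2304.

Δc ≈ 0.230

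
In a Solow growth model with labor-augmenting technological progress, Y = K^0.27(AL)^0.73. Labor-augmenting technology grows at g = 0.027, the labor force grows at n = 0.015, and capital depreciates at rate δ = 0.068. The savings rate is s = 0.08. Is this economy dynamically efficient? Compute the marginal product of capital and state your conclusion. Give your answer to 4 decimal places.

dynamically efficient; MPK ≈ 0.3713

n + g + δ = 0.015 + 0.027 + 0.068 = 0.11.
Steady-state k*: s·k^0.27 = 0.11·k gives k* = (0.08/0.11)^(1/0.73) ≈ 0.6465.
MPK = 0.27·0.6465^(-0.73) ≈ 0.3713.
MPK > n+g+δ = 0.11, so the economy is dynamically efficient (under-saving).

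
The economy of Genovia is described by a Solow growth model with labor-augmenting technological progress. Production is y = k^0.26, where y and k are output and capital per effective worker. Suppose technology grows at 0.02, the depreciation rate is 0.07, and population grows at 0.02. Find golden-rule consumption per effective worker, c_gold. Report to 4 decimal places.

c_gold ≈ 1.0011

Break-even investment rate: n + g + δ = 0.02 + 0.02 + 0.07 = 0.11.
At the golden rule the marginal product of capital equals n+g+δ: 0.26·k^(0.26−1) = 0.11. Solving, k_gold = (0.26/0.11)^(1/0.74) ≈ 3.1977.
y_gold = 3.1977^0.26 ≈ 1.3529.
c_gold = y_gold − (n+g+δ)·k_gold = 1.3529 − 0.11·3.1977 ≈ 1.0011.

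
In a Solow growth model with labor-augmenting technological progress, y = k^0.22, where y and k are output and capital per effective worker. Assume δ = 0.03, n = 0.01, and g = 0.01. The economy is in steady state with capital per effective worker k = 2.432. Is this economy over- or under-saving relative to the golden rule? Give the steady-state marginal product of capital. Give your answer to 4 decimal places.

The effective depreciation rate is n + g + δ = 0.01 + 0.01 + 0.03 = 0.05.
MPK = 0.22·k^(0.22−1) = 0.22·2.432^(-0.78) ≈ 0.1100.
MPK > 0.05, so the economy is dynamically efficient (under-saving).

under-saving; MPK ≈ 0.1100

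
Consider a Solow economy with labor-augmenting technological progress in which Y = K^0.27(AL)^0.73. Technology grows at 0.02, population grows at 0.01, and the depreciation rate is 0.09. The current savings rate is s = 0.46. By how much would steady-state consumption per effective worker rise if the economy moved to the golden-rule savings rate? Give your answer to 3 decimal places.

Δc ≈ 0.098

The effective depreciation rate is n + g + δ = 0.01 + 0.02 + 0.09 = 0.12.
Current steady state (s = 0.46): k* = (0.46/0.12)^(1/0.73) ≈ 6.3012, y* = 6.3012^0.27 ≈ 1.6438, c* = (1−0.46)·1.6438 ≈ 0.8876.
Setting f'(k) = n+g+δ gives 0.27·k^(0.27−1) = 0.12, hence k_gold = (0.27/0.12)^(1/0.73) ≈ 3.0370.
y_gold = 3.0370^0.27 ≈ 1.3498, c_gold = y_gold − 0.12·k_gold ≈ 0.9853.
Gain: Δc = 0.9853 − 0.8876 ≈ 0.0977.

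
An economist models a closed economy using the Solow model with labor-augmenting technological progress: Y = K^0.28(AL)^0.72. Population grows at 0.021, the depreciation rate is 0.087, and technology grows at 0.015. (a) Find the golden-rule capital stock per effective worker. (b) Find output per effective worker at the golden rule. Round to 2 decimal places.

Break-even investment rate: n + g + δ = 0.021 + 0.015 + 0.087 = 0.123.
Maximizing c = f(k) − (n+g+δ)·k gives f'(k) = n+g+δ, i.e. 0.28·k^(0.28−1) = 0.123, so k_gold = (0.28/0.123)^(1/0.72) ≈ 3.1346.
y_gold = 3.1346^0.28 ≈ 1.3770.

(a) k_gold ≈ 3.13; (b) y_gold ≈ 1.38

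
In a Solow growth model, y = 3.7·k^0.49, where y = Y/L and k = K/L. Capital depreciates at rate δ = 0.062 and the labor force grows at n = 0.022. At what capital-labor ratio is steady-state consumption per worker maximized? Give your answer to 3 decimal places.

k_gold ≈ 412.970

n + δ = 0.022 + 0.062 = 0.084.
Maximizing c = f(k) − (n+δ)·k gives f'(k) = n+δ, i.e. 0.49·3.7·k^(0.49−1) = 0.084, so k_gold = (0.49·3.7/0.084)^(1/0.51) ≈ 412.9702.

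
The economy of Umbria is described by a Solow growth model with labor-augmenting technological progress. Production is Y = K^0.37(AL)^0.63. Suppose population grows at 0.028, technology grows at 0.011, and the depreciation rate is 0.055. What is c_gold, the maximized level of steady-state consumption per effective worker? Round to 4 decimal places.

c_gold ≈ 1.4087

Capital per effective worker breaks even when investment replaces (n + g + δ)·k; here n + g + δ = 0.094.
Golden rule sets MPK = n+g+δ: 0.37·k^(0.37−1) = 0.094, so k_gold = (0.37/0.094)^(1/0.63) ≈ 8.8016.
y_gold = 8.8016^0.37 ≈ 2.2361.
c_gold = y_gold − (n+g+δ)·k_gold = 2.2361 − 0.094·8.8016 ≈ 1.4087.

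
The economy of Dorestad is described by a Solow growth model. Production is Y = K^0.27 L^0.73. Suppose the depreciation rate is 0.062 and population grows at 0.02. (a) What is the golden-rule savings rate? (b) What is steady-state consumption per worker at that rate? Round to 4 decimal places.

(a) s_gold = 0.2700; (b) c_gold ≈ 1.1343

Break-even investment rate: n + δ = 0.02 + 0.062 = 0.082.
For Cobb-Douglas, s_gold equals capital's share: s_gold = 0.27.
Golden rule sets MPK = n+δ: 0.27·k^(0.27−1) = 0.082, so k_gold = (0.27/0.082)^(1/0.73) ≈ 5.1165.
y_gold = 5.1165^0.27 ≈ 1.5539; c_gold = (1−0.27)·y_gold ≈ 1.1343.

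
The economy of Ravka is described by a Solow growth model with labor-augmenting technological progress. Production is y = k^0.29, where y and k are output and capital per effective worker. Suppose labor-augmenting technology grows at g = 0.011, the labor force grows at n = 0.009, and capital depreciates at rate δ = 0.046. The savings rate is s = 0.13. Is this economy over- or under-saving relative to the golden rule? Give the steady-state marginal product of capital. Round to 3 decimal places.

n + g + δ = 0.009 + 0.011 + 0.046 = 0.066.
Steady-state k*: s·k^0.29 = 0.066·k gives k* = (0.13/0.066)^(1/0.71) ≈ 2.5980.
MPK = 0.29·2.5980^(-0.71) ≈ 0.1472.
MPK > n+g+δ = 0.066, so the economy is dynamically efficient (under-saving).

under-saving; MPK ≈ 0.147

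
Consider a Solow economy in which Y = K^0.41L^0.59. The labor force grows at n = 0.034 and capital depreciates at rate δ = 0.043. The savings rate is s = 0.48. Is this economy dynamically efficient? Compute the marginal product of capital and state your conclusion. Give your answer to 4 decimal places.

dynamically inefficient; MPK ≈ 0.0658

The effective depreciation rate is n + δ = 0.034 + 0.043 = 0.077.
Steady-state k*: s·k^0.41 = 0.077·k gives k* = (0.48/0.077)^(1/0.59) ≈ 22.2349.
MPK = 0.41·22.2349^(-0.59) ≈ 0.0658.
MPK < n+δ = 0.077, so the economy is dynamically inefficient (over-saving).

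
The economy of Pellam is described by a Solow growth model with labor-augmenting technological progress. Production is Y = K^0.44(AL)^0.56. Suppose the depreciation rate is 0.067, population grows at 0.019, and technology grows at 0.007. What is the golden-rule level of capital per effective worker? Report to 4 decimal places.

k_gold ≈ 16.0436

n + g + δ = 0.019 + 0.007 + 0.067 = 0.093.
At the golden rule the marginal product of capital equals n+g+δ: 0.44·k^(0.44−1) = 0.093. Solving, k_gold = (0.44/0.093)^(1/0.56) ≈ 16.0436.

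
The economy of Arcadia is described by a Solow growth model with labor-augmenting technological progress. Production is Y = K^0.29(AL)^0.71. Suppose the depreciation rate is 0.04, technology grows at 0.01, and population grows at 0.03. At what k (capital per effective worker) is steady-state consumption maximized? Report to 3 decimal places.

Break-even investment rate: n + g + δ = 0.03 + 0.01 + 0.04 = 0.08.
Golden rule sets MPK = n+g+δ: 0.29·k^(0.29−1) = 0.08, so k_gold = (0.29/0.08)^(1/0.71) ≈ 6.1342.

k_gold ≈ 6.134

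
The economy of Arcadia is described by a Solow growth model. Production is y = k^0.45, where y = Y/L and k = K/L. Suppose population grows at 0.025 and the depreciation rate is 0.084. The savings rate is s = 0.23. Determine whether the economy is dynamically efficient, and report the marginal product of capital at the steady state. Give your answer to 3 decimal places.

dynamically efficient; MPK ≈ 0.213

Capital per worker breaks even when investment replaces (n + δ)·k; here n + δ = 0.109.
Steady-state k*: s·k^0.45 = 0.109·k gives k* = (0.23/0.109)^(1/0.55) ≈ 3.8872.
MPK = 0.45·3.8872^(-0.55) ≈ 0.2133.
MPK > n+δ = 0.109, so the economy is dynamically efficient (under-saving).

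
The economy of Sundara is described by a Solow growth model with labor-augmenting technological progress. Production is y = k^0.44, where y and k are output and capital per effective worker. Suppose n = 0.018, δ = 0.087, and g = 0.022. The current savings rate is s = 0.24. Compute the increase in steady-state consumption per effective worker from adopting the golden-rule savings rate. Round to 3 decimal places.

Δc ≈ 0.233

Break-even investment rate: n + g + δ = 0.018 + 0.022 + 0.087 = 0.127.
Current steady state (s = 0.24): k* = (0.24/0.127)^(1/0.56) ≈ 3.1159, y* = 3.1159^0.44 ≈ 1.6488, c* = (1−0.24)·1.6488 ≈ 1.2531.
At the golden rule the marginal product of capital equals n+g+δ: 0.44·k^(0.44−1) = 0.127. Solving, k_gold = (0.44/0.127)^(1/0.56) ≈ 9.1973.
y_gold = 9.1973^0.44 ≈ 2.6547, c_gold = y_gold − 0.127·k_gold ≈ 1.4866.
Gain: Δc = 1.4866 − 1.2531 ≈ 0.2335.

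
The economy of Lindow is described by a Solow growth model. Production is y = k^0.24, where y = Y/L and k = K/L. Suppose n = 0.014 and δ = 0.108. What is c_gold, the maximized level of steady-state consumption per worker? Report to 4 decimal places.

n + δ = 0.014 + 0.108 = 0.122.
At the golden rule the marginal product of capital equals n+δ: 0.24·k^(0.24−1) = 0.122. Solving, k_gold = (0.24/0.122)^(1/0.76) ≈ 2.4358.
y_gold = 2.4358^0.24 ≈ 1.2382.
c_gold = y_gold − (n+δ)·k_gold = 1.2382 − 0.122·2.4358 ≈ 0.9410.

c_gold ≈ 0.9410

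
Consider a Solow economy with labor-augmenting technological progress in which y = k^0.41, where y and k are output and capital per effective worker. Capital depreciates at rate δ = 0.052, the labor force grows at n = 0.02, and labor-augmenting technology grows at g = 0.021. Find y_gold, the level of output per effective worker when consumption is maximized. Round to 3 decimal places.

n + g + δ = 0.02 + 0.021 + 0.052 = 0.093.
Maximizing c = f(k) − (n+g+δ)·k gives f'(k) = n+g+δ, i.e. 0.41·k^(0.41−1) = 0.093, so k_gold = (0.41/0.093)^(1/0.59) ≈ 12.3605.
Output: y_gold = k_gold^0.41 = 12.3605^0.41 ≈ 2.8037.

y_gold ≈ 2.804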